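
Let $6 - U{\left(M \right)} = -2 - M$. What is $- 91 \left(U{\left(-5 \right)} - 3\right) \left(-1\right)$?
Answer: $0$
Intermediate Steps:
$U{\left(M \right)} = 8 + M$ ($U{\left(M \right)} = 6 - \left(-2 - M\right) = 6 + \left(2 + M\right) = 8 + M$)
$- 91 \left(U{\left(-5 \right)} - 3\right) \left(-1\right) = - 91 \left(\left(8 - 5\right) - 3\right) \left(-1\right) = - 91 \left(3 - 3\right) \left(-1\right) = - 91 \cdot 0 \left(-1\right) = \left(-91\right) 0 = 0$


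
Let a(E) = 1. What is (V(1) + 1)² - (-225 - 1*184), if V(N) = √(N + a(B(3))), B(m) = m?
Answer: 412 + 2*√2 ≈ 414.83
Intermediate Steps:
V(N) = √(1 + N) (V(N) = √(N + 1) = √(1 + N))
(V(1) + 1)² - (-225 - 1*184) = (√(1 + 1) + 1)² - (-225 - 1*184) = (√2 + 1)² - (-225 - 184) = (1 + √2)² - 1*(-409) = (1 + √2)² + 409 = 409 + (1 + √2)²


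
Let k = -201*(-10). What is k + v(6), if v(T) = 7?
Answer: 2017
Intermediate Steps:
k = 2010
k + v(6) = 2010 + 7 = 2017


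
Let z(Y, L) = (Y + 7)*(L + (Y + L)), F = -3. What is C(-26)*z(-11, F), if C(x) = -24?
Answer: -1632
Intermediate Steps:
z(Y, L) = (7 + Y)*(Y + 2*L) (z(Y, L) = (7 + Y)*(L + (L + Y)) = (7 + Y)*(Y + 2*L))
C(-26)*z(-11, F) = -24*((-11)**2 + 7*(-11) + 14*(-3) + 2*(-3)*(-11)) = -24*(121 - 77 - 42 + 66) = -24*68 = -1632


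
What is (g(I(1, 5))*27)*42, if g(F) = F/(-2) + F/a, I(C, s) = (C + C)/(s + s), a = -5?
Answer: -3969/25 ≈ -158.76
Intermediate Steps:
I(C, s) = C/s (I(C, s) = (2*C)/((2*s)) = (2*C)*(1/(2*s)) = C/s)
g(F) = -7*F/10 (g(F) = F/(-2) + F/(-5) = F*(-1/2) + F*(-1/5) = -F/2 - F/5 = -7*F/10)
(g(I(1, 5))*27)*42 = (-7/(10*5)*27)*42 = (-7/10*1/5*27)*42 = -7/50*27*42 = -189/50*42 = -3969/25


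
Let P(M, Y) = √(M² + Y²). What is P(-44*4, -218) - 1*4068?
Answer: -4068 + 10*√785 ≈ -3787.8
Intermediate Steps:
P(-44*4, -218) - 1*4068 = √((-44*4)² + (-218)²) - 1*4068 = √((-176)² + 47524) - 4068 = √(30976 + 47524) - 4068 = √78500 - 4068 = 10*√785 - 4068 = -4068 + 10*√785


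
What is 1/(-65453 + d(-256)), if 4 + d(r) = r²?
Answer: 1/79 ≈ 0.012658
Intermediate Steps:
d(r) = -4 + r²
1/(-65453 + d(-256)) = 1/(-65453 + (-4 + (-256)²)) = 1/(-65453 + (-4 + 65536)) = 1/(-65453 + 65532) = 1/79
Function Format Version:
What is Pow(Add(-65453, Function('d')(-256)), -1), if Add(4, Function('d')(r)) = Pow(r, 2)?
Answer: Rational(1, 79) ≈ 0.012658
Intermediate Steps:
Function('d')(r) = Add(-4, Pow(r, 2))
Pow(Add(-65453, Function('d')(-256)), -1) = Pow(Add(-65453, Add(-4, Pow(-256, 2))), -1) = Pow(Add(-65453, Add(-4, 65536)), -1) = Pow(Add(-65453, 65532), -1) = Pow(79, -1) = Rational(1, 79)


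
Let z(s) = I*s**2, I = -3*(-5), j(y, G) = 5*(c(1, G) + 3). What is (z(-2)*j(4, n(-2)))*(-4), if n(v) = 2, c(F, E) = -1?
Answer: -2400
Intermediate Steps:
j(y, G) = 10 (j(y, G) = 5*(-1 + 3) = 5*2 = 10)
I = 15
z(s) = 15*s**2
(z(-2)*j(4, n(-2)))*(-4) = ((15*(-2)**2)*10)*(-4) = ((15*4)*10)*(-4) = (60*10)*(-4) = 600*(-4) = -2400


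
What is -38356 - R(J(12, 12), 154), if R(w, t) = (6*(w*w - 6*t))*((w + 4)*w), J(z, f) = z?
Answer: 860204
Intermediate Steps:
R(w, t) = w*(4 + w)*(-36*t + 6*w²) (R(w, t) = (6*(w² - 6*t))*((4 + w)*w) = (-36*t + 6*w²)*(w*(4 + w)) = w*(4 + w)*(-36*t + 6*w²))
-38356 - R(J(12, 12), 154) = -38356 - 6*12*(12³ - 24*154 + 4*12² - 6*154*12) = -38356 - 6*12*(1728 - 3696 + 4*144 - 11088) = -38356 - 6*12*(1728 - 3696 + 576 - 11088) = -38356 - 6*12*(-12480) = -38356 - 1*(-898560) = -38356 + 898560 = 860204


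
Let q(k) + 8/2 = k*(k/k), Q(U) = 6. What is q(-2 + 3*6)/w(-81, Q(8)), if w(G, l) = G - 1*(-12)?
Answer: -4/23 ≈ -0.17391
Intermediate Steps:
w(G, l) = 12 + G (w(G, l) = G + 12 = 12 + G)
q(k) = -4 + k (q(k) = -4 + k*(k/k) = -4 + k*1 = -4 + k)
q(-2 + 3*6)/w(-81, Q(8)) = (-4 + (-2 + 3*6))/(12 - 81) = (-4 + (-2 + 18))/(-69) = (-4 + 16)*(-1/69) = 12*(-1/69) = -4/23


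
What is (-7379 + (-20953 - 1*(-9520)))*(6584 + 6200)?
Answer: -240492608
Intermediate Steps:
(-7379 + (-20953 - 1*(-9520)))*(6584 + 6200) = (-7379 + (-20953 + 9520))*12784 = (-7379 - 11433)*12784 = -18812*12784 = -240492608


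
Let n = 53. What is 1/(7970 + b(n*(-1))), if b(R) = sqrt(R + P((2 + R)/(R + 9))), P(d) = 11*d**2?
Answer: 1402720/11179685127 - 124*I*sqrt(77)/11179685127 ≈ 0.00012547 - 9.7328e-8*I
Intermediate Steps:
b(R) = sqrt(R + 11*(2 + R)**2/(9 + R)**2) (b(R) = sqrt(R + 11*((2 + R)/(R + 9))**2) = sqrt(R + 11*((2 + R)/(9 + R))**2) = sqrt(R + 11*((2 + R)**2/(9 + R)**2)) = sqrt(R + 11*(2 + R)**2/(9 + R)**2))
1/(7970 + b(n*(-1))) = 1/(7970 + sqrt(53*(-1) + 11*(2 + 53*(-1))**2/(9 + 53*(-1))**2)) = 1/(7970 + sqrt(-53 + 11*(2 - 53)**2/(9 - 53)**2)) = 1/(7970 + sqrt(-53 + 11*(-51)**2/(-44)**2)) = 1/(7970 + sqrt(-53 + 11*2601*(1/1936))) = 1/(7970 + sqrt(-53 + 2601/176)) = 1/(7970 + sqrt(-6727/176)) = 1/(7970 + 31*I*sqrt(77)/44)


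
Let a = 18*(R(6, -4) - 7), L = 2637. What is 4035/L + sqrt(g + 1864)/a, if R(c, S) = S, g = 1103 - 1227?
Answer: 1345/879 - sqrt(435)/99 ≈ 1.3195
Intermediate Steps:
g = -124
a = -198 (a = 18*(-4 - 7) = 18*(-11) = -198)
4035/L + sqrt(g + 1864)/a = 4035/2637 + sqrt(-124 + 1864)/(-198) = 4035*(1/2637) + sqrt(1740)*(-1/198) = 1345/879 + (2*sqrt(435))*(-1/198) = 1345/879 - sqrt(435)/99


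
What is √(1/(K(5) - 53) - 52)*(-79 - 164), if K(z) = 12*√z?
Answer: -243*I*√(2757 - 624*√5)/√(53 - 12*√5) ≈ -1752.9*I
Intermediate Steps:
√(1/(K(5) - 53) - 52)*(-79 - 164) = √(1/(12*√5 - 53) - 52)*(-79 - 164) = √(1/(-53 + 12*√5) - 52)*(-243) = √(-52 + 1/(-53 + 12*√5))*(-243) = -243*√(-52 + 1/(-53 + 12*√5))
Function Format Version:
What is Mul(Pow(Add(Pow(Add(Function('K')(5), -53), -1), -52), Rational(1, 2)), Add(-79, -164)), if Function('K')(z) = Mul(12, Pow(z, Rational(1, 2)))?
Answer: Mul(-243, I, Pow(Add(53, Mul(-12, Pow(5, Rational(1, 2)))), Rational(-1, 2)), Pow(Add(2757, Mul(-624, Pow(5, Rational(1, 2)))), Rational(1, 2))) ≈ Mul(-1752.9, I)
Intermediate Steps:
Mul(Pow(Add(Pow(Add(Function('K')(5), -53), -1), -52), Rational(1, 2)), Add(-79, -164)) = Mul(Pow(Add(Pow(Add(Mul(12, Pow(5, Rational(1, 2))), -53), -1), -52), Rational(1, 2)), Add(-79, -164)) = Mul(Pow(Add(Pow(Add(-53, Mul(12, Pow(5, Rational(1, 2)))), -1), -52), Rational(1, 2)), -243) = Mul(Pow(Add(-52, Pow(Add(-53, Mul(12, Pow(5, Rational(1, 2)))), -1)), Rational(1, 2)), -243) = Mul(-243, Pow(Add(-52, Pow(Add(-53, Mul(12, Pow(5, Rational(1, 2)))), -1)), Rational(1, 2)))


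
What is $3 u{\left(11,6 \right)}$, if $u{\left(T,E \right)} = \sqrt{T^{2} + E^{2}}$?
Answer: $3 \sqrt{157} \approx 37.59$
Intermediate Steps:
$u{\left(T,E \right)} = \sqrt{E^{2} + T^{2}}$
$3 u{\left(11,6 \right)} = 3 \sqrt{6^{2} + 11^{2}} = 3 \sqrt{36 + 121} = 3 \sqrt{157}$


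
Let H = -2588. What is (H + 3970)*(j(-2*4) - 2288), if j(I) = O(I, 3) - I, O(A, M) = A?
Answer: -3162016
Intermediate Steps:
j(I) = 0 (j(I) = I - I = 0)
(H + 3970)*(j(-2*4) - 2288) = (-2588 + 3970)*(0 - 2288) = 1382*(-2288) = -3162016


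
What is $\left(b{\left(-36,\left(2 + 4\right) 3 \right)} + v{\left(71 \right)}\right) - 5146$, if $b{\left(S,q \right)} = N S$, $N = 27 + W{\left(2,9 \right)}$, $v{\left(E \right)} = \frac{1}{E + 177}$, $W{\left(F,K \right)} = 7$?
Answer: $- \frac{1579759}{248} \approx -6370.0$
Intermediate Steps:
$v{\left(E \right)} = \frac{1}{177 + E}$
$N = 34$ ($N = 27 + 7 = 34$)
$b{\left(S,q \right)} = 34 S$
$\left(b{\left(-36,\left(2 + 4\right) 3 \right)} + v{\left(71 \right)}\right) - 5146 = \left(34 \left(-36\right) + \frac{1}{177 + 71}\right) - 5146 = \left(-1224 + \frac{1}{248}\right) - 5146 = - \frac{303551}{248} - 5146 = - \frac{1579759}{248}$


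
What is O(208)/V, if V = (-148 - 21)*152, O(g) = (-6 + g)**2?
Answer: -10201/6422 ≈ -1.5884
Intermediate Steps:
V = -25688 (V = -169*152 = -25688)
O(208)/V = (-6 + 208)**2/(-25688) = 202**2*(-1/25688) = 40804*(-1/25688) = -10201/6422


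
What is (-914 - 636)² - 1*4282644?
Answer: -1880144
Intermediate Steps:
(-914 - 636)² - 1*4282644 = (-1550)² - 4282644 = 2402500 - 4282644 = -1880144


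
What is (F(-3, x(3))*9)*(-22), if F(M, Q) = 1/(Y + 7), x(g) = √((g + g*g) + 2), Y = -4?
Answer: -66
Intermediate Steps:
x(g) = √(2 + g + g²) (x(g) = √((g + g²) + 2) = √(2 + g + g²))
F(M, Q) = ⅓ (F(M, Q) = 1/(-4 + 7) = 1/3 = ⅓)
(F(-3, x(3))*9)*(-22) = ((⅓)*9)*(-22) = 3*(-22) = -66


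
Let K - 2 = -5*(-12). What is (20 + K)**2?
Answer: 6724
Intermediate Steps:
K = 62 (K = 2 - 5*(-12) = 2 + 60 = 62)
(20 + K)**2 = (20 + 62)**2 = 82**2 = 6724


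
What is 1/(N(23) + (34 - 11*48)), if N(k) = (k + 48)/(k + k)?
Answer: -46/22653 ≈ -0.0020306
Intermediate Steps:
N(k) = (48 + k)/(2*k) (N(k) = (48 + k)/((2*k)) = (48 + k)*(1/(2*k)) = (48 + k)/(2*k))
1/(N(23) + (34 - 11*48)) = 1/((½)*(48 + 23)/23 + (34 - 11*48)) = 1/((½)*(1/23)*71 + (34 - 528)) = 1/(71/46 - 494) = 1/(-22653/46) = -46/22653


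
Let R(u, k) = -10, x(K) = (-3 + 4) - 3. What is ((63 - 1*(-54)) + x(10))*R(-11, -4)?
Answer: -1150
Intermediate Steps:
x(K) = -2 (x(K) = 1 - 3 = -2)
((63 - 1*(-54)) + x(10))*R(-11, -4) = ((63 - 1*(-54)) - 2)*(-10) = ((63 + 54) - 2)*(-10) = (117 - 2)*(-10) = 115*(-10) = -1150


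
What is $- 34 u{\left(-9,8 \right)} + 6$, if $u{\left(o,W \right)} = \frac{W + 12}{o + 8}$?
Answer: $686$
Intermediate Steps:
$u{\left(o,W \right)} = \frac{12 + W}{8 + o}$
$- 34 u{\left(-9,8 \right)} + 6 = - 34 \frac{12 + 8}{8 - 9} + 6 = - 34 \frac{1}{-1} \cdot 20 + 6 = - 34 \left(\left(-1\right) 20\right) + 6 = \left(-34\right) \left(-20\right) + 6 = 680 + 6 = 686$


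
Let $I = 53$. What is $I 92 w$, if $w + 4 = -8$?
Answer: $-58512$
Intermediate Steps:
$w = -12$ ($w = -4 - 8 = -12$)
$I 92 w = 53 \cdot 92 \left(-12\right) = 4876 \left(-12\right) = -58512$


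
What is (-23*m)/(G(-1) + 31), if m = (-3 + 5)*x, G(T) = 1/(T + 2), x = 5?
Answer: -115/16 ≈ -7.1875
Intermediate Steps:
G(T) = 1/(2 + T)
m = 10 (m = (-3 + 5)*5 = 2*5 = 10)
(-23*m)/(G(-1) + 31) = (-23*10)/(1/(2 - 1) + 31) = -230/(1/1 + 31) = -230/(1 + 31) = -230/32 = -230*1/32 = -115/16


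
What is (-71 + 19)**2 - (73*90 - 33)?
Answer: -3833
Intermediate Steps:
(-71 + 19)**2 - (73*90 - 33) = (-52)**2 - (6570 - 33) = 2704 - 1*6537 = 2704 - 6537 = -3833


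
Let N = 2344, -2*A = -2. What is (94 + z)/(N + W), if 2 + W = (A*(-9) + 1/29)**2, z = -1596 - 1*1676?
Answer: -1336349/1018611 ≈ -1.3119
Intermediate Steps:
A = 1 (A = -1/2*(-2) = 1)
z = -3272 (z = -1596 - 1676 = -3272)
W = 65918/841 (W = -2 + (1*(-9) + 1/29)**2 = -2 + (-9 + 1/29)**2 = -2 + (-260/29)**2 = -2 + 67600/841 = 65918/841 ≈ 78.380)
(94 + z)/(N + W) = (94 - 3272)/(2344 + 65918/841) = -3178/2037222/841 = -3178*841/2037222 = -1336349/1018611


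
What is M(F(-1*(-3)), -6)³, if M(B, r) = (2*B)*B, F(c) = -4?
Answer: 32768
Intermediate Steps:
M(B, r) = 2*B²
M(F(-1*(-3)), -6)³ = (2*(-4)²)³ = (2*16)³ = 32³ = 32768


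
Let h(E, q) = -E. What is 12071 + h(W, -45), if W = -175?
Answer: 12246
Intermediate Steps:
12071 + h(W, -45) = 12071 - 1*(-175) = 12071 + 175 = 12246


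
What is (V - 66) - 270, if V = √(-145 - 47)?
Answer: -336 + 8*I*√3 ≈ -336.0 + 13.856*I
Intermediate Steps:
V = 8*I*√3 (V = √(-192) = 8*I*√3 ≈ 13.856*I)
(V - 66) - 270 = (8*I*√3 - 66) - 270 = (-66 + 8*I*√3) - 270 = -336 + 8*I*√3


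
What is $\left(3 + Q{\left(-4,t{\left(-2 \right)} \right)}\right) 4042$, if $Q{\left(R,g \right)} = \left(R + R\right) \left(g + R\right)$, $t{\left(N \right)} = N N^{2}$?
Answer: $400158$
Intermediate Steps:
$t{\left(N \right)} = N^{3}$
$Q{\left(R,g \right)} = 2 R \left(R + g\right)$
$\left(3 + Q{\left(-4,t{\left(-2 \right)} \right)}\right) 4042 = \left(3 + 2 \left(-4\right) \left(-4 + \left(-2\right)^{3}\right)\right) 4042 = \left(3 + 2 \left(-4\right) \left(-4 - 8\right)\right) 4042 = \left(3 + 2 \left(-4\right) \left(-12\right)\right) 4042 = \left(3 + 96\right) 4042 = 99 \cdot 4042 = 400158$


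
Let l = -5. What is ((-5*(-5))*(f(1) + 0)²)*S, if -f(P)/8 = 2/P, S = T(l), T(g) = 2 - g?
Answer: 44800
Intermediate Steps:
S = 7 (S = 2 - 1*(-5) = 2 + 5 = 7)
f(P) = -16/P
((-5*(-5))*(f(1) + 0)²)*S = ((-5*(-5))*(-16/1 + 0)²)*7 = (25*(-16*1 + 0)²)*7 = (25*(-16 + 0)²)*7 = (25*(-16)²)*7 = (25*256)*7 = 6400*7 = 44800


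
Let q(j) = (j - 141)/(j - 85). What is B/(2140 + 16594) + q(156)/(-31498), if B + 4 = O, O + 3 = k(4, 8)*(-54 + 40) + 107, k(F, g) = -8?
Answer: 236913443/20947965386 ≈ 0.011310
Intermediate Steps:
O = 216 (O = -3 + (-8*(-54 + 40) + 107) = -3 + (-8*(-14) + 107) = -3 + (112 + 107) = -3 + 219 = 216)
B = 212 (B = -4 + 216 = 212)
q(j) = (-141 + j)/(-85 + j)
B/(2140 + 16594) + q(156)/(-31498) = 212/(2140 + 16594) + ((-141 + 156)/(-85 + 156))/(-31498) = 212/18734 + (15/71)*(-1/31498) = 212*(1/18734) + ((1/71)*15)*(-1/31498) = 106/9367 + (15/71)*(-1/31498) = 106/9367 - 15/2236358 = 236913443/20947965386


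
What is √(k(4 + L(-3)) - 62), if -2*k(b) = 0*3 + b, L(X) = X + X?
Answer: I*√61 ≈ 7.8102*I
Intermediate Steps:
L(X) = 2*X
k(b) = -b/2 (k(b) = -(0*3 + b)/2 = -(0 + b)/2 = -b/2)
√(k(4 + L(-3)) - 62) = √(-(4 + 2*(-3))/2 - 62) = √(-(4 - 6)/2 - 62) = √(-½*(-2) - 62) = √(1 - 62) = √(-61) = I*√61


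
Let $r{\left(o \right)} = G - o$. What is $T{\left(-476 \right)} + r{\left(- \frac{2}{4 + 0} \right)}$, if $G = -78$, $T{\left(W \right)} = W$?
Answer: $- \frac{1107}{2} \approx -553.5$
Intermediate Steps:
$r{\left(o \right)} = -78 - o$
$T{\left(-476 \right)} + r{\left(- \frac{2}{4 + 0} \right)} = -476 - \left(78 - \frac{2}{4 + 0}\right) = -476 - \left(78 - \frac{2}{4}\right) = -476 - \left(78 - \frac{1}{2}\right) = -476 - \frac{155}{2} = - \frac{1107}{2}$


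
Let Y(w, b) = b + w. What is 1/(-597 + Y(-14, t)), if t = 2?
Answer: -1/609 ≈ -0.0016420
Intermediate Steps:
1/(-597 + Y(-14, t)) = 1/(-597 + (2 - 14)) = 1/(-597 - 12) = 1/(-609) = -1/609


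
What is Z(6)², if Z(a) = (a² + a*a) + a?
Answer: 6084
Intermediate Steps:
Z(a) = a + 2*a² (Z(a) = (a² + a²) + a = 2*a² + a = a + 2*a²)
Z(6)² = (6*(1 + 2*6))² = (6*(1 + 12))² = (6*13)² = 78² = 6084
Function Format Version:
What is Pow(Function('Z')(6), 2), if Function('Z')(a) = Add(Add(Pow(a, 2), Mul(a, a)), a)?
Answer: 6084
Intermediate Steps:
Function('Z')(a) = Add(a, Mul(2, Pow(a, 2))) (Function('Z')(a) = Add(Add(Pow(a, 2), Pow(a, 2)), a) = Add(Mul(2, Pow(a, 2)), a) = Add(a, Mul(2, Pow(a, 2))))
Pow(Function('Z')(6), 2) = Pow(Mul(6, Add(1, Mul(2, 6))), 2) = Pow(Mul(6, Add(1, 12)), 2) = Pow(Mul(6, 13), 2) = Pow(78, 2) = 6084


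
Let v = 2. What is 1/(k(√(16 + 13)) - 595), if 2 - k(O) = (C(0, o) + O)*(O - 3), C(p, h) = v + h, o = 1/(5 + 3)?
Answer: -9850/6063551 - 14*√29/6063551 ≈ -0.0016369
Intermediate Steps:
o = ⅛ (o = 1/8 = ⅛ ≈ 0.12500)
C(p, h) = 2 + h
k(O) = 2 - (-3 + O)*(17/8 + O) (k(O) = 2 - ((2 + ⅛) + O)*(O - 3) = 2 - (17/8 + O)*(-3 + O) = 2 - (-3 + O)*(17/8 + O))
1/(k(√(16 + 13)) - 595) = 1/((67/8 - (√(16 + 13))² + 7*√(16 + 13)/8) - 595) = 1/((67/8 - (√29)² + 7*√29/8) - 595) = 1/((67/8 - 1*29 + 7*√29/8) - 595) = 1/((67/8 - 29 + 7*√29/8) - 595) = 1/((-165/8 + 7*√29/8) - 595) = 1/(-4925/8 + 7*√29/8)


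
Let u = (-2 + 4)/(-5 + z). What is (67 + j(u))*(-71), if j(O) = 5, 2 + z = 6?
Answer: -5112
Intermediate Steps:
z = 4 (z = -2 + 6 = 4)
u = -2 (u = (-2 + 4)/(-5 + 4) = 2/(-1) = 2*(-1) = -2)
(67 + j(u))*(-71) = (67 + 5)*(-71) = 72*(-71) = -5112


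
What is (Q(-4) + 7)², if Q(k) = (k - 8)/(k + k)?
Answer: 289/4 ≈ 72.250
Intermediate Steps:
Q(k) = (-8 + k)/(2*k) (Q(k) = (-8 + k)/((2*k)) = (-8 + k)*(1/(2*k)) = (-8 + k)/(2*k))
(Q(-4) + 7)² = ((½)*(-8 - 4)/(-4) + 7)² = ((½)*(-¼)*(-12) + 7)² = (3/2 + 7)² = (17/2)² = 289/4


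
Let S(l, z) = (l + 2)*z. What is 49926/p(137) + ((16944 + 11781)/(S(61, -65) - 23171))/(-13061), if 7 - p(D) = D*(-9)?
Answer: 4444935987069/110397580060 ≈ 40.263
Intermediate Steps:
S(l, z) = z*(2 + l) (S(l, z) = (2 + l)*z = z*(2 + l))
p(D) = 7 + 9*D (p(D) = 7 - D*(-9) = 7 - (-9)*D = 7 + 9*D)
49926/p(137) + ((16944 + 11781)/(S(61, -65) - 23171))/(-13061) = 49926/(7 + 9*137) + ((16944 + 11781)/(-65*(2 + 61) - 23171))/(-13061) = 49926/(7 + 1233) + (28725/(-65*63 - 23171))*(-1/13061) = 49926/1240 + (28725/(-4095 - 23171))*(-1/13061) = 49926*(1/1240) + (28725/(-27266))*(-1/13061) = 24963/620 + (28725*(-1/27266))*(-1/13061) = 24963/620 - 28725/27266*(-1/13061) = 24963/620 + 28725/356121226 = 4444935987069/110397580060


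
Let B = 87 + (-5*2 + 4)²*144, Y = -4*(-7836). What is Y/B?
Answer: 10448/1757 ≈ 5.9465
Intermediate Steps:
Y = 31344
B = 5271 (B = 87 + (-10 + 4)²*144 = 87 + (-6)²*144 = 87 + 36*144 = 87 + 5184 = 5271)
Y/B = 31344/5271 = 31344*(1/5271) = 10448/1757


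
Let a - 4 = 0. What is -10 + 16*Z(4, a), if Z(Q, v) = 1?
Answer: 6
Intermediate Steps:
a = 4 (a = 4 + 0 = 4)
-10 + 16*Z(4, a) = -10 + 16*1 = -10 + 16 = 6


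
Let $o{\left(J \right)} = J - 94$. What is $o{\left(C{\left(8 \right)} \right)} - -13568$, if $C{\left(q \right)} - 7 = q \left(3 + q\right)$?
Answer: $13569$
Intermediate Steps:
$C{\left(q \right)} = 7 + q \left(3 + q\right)$
$o{\left(J \right)} = -94 + J$
$o{\left(C{\left(8 \right)} \right)} - -13568 = \left(-94 + \left(7 + 8^{2} + 3 \cdot 8\right)\right) - -13568 = \left(-94 + \left(7 + 64 + 24\right)\right) + 13568 = \left(-94 + 95\right) + 13568 = 1 + 13568 = 13569$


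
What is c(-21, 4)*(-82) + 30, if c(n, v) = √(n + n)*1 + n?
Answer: 1752 - 82*I*√42 ≈ 1752.0 - 531.42*I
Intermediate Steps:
c(n, v) = n + √2*√n (c(n, v) = √(2*n)*1 + n = (√2*√n)*1 + n = √2*√n + n = n + √2*√n)
c(-21, 4)*(-82) + 30 = (-21 + √2*√(-21))*(-82) + 30 = (-21 + √2*(I*√21))*(-82) + 30 = (-21 + I*√42)*(-82) + 30 = (1722 - 82*I*√42) + 30 = 1752 - 82*I*√42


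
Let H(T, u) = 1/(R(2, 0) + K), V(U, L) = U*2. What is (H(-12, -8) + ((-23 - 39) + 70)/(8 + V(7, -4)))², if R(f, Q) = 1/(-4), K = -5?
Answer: 1600/53361 ≈ 0.029984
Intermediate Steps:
V(U, L) = 2*U
R(f, Q) = -¼
H(T, u) = -4/21 (H(T, u) = 1/(-¼ - 5) = 1/(-21/4) = -4/21)
(H(-12, -8) + ((-23 - 39) + 70)/(8 + V(7, -4)))² = (-4/21 + ((-23 - 39) + 70)/(8 + 2*7))² = (-4/21 + (-62 + 70)/(8 + 14))² = (-4/21 + 8/22)² = (-4/21 + 8*(1/22))² = (-4/21 + 4/11)² = (40/231)² = 1600/53361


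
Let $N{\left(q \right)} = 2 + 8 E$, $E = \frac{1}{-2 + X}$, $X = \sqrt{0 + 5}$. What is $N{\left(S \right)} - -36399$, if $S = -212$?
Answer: $36417 + 8 \sqrt{5} \approx 36435.0$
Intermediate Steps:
$X = \sqrt{5} \approx 2.2361$
$E = \frac{1}{-2 + \sqrt{5}} \approx 4.2361$
$N{\left(q \right)} = 18 + 8 \sqrt{5}$ ($N{\left(q \right)} = 2 + 8 \left(2 + \sqrt{5}\right) = 2 + \left(16 + 8 \sqrt{5}\right) = 18 + 8 \sqrt{5}$)
$N{\left(S \right)} - -36399 = \left(18 + 8 \sqrt{5}\right) - -36399 = \left(18 + 8 \sqrt{5}\right) + 36399 = 36417 + 8 \sqrt{5}$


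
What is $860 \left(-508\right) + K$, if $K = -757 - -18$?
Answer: $-437619$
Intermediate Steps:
$K = -739$ ($K = -757 + 18 = -739$)
$860 \left(-508\right) + K = 860 \left(-508\right) - 739 = -436880 - 739 = -437619$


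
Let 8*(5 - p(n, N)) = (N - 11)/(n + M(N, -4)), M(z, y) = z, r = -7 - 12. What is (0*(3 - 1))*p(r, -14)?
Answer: 0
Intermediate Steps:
r = -19
p(n, N) = 5 - (-11 + N)/(8*(N + n)) (p(n, N) = 5 - (N - 11)/(8*(n + N)) = 5 - (-11 + N)/(8*(N + n)))
(0*(3 - 1))*p(r, -14) = (0*(3 - 1))*((11 + 39*(-14) + 40*(-19))/(8*(-14 - 19))) = (0*2)*((1/8)*(11 - 546 - 760)/(-33)) = 0*((1/8)*(-1/33)*(-1295)) = 0*(1295/264) = 0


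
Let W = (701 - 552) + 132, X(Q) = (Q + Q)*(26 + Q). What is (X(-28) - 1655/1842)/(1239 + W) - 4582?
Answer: -675192749/147360 ≈ -4581.9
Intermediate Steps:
X(Q) = 2*Q*(26 + Q) (X(Q) = (2*Q)*(26 + Q) = 2*Q*(26 + Q))
W = 281 (W = 149 + 132 = 281)
(X(-28) - 1655/1842)/(1239 + W) - 4582 = (2*(-28)*(26 - 28) - 1655/1842)/(1239 + 281) - 4582 = (2*(-28)*(-2) - 1655*1/1842)/1520 - 4582 = (112 - 1655/1842)*(1/1520) - 4582 = (204649/1842)*(1/1520) - 4582 = 10771/147360 - 4582 = -675192749/147360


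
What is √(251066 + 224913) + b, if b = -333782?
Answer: -333782 + √475979 ≈ -3.3309e+5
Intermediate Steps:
√(251066 + 224913) + b = √(251066 + 224913) - 333782 = √475979 - 333782 = -333782 + √475979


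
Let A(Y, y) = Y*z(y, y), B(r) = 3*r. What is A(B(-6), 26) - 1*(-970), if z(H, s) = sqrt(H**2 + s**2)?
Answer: 970 - 468*sqrt(2) ≈ 308.15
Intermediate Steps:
A(Y, y) = Y*sqrt(2)*sqrt(y**2) (A(Y, y) = Y*sqrt(y**2 + y**2) = Y*sqrt(2*y**2) = Y*(sqrt(2)*sqrt(y**2)) = Y*sqrt(2)*sqrt(y**2))
A(B(-6), 26) - 1*(-970) = (3*(-6))*sqrt(2)*sqrt(26**2) - 1*(-970) = -18*sqrt(2)*sqrt(676) + 970 = -18*sqrt(2)*26 + 970 = -468*sqrt(2) + 970 = 970 - 468*sqrt(2)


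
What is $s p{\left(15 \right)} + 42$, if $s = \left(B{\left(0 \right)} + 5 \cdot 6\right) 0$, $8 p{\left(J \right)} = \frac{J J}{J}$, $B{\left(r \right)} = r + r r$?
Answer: $42$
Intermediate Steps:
$B{\left(r \right)} = r + r^{2}$
$p{\left(J \right)} = \frac{J}{8}$ ($p{\left(J \right)} = \frac{J J \frac{1}{J}}{8} = \frac{J^{2} \frac{1}{J}}{8} = \frac{J}{8}$)
$s = 0$ ($s = \left(0 \left(1 + 0\right) + 5 \cdot 6\right) 0 = \left(0 \cdot 1 + 30\right) 0 = \left(0 + 30\right) 0 = 30 \cdot 0 = 0$)
$s p{\left(15 \right)} + 42 = 0 \cdot \frac{1}{8} \cdot 15 + 42 = 0 \cdot \frac{15}{8} + 42 = 0 + 42 = 42$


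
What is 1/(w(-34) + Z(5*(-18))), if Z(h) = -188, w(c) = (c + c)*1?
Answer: -1/256 ≈ -0.0039063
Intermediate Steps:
w(c) = 2*c (w(c) = (2*c)*1 = 2*c)
1/(w(-34) + Z(5*(-18))) = 1/(2*(-34) - 188) = 1/(-68 - 188) = 1/(-256) = -1/256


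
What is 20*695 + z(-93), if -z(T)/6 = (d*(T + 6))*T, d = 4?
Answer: -180284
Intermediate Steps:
z(T) = -6*T*(24 + 4*T) (z(T) = -6*4*(T + 6)*T = -6*4*(6 + T)*T = -6*(24 + 4*T)*T = -6*T*(24 + 4*T))
20*695 + z(-93) = 20*695 - 24*(-93)*(6 - 93) = 13900 - 24*(-93)*(-87) = 13900 - 194184 = -180284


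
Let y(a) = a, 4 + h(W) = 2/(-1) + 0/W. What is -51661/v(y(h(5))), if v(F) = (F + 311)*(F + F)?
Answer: 51661/3660 ≈ 14.115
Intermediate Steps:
h(W) = -6 (h(W) = -4 + (2/(-1) + 0/W) = -4 + (2*(-1) + 0) = -4 + (-2 + 0) = -4 - 2 = -6)
v(F) = 2*F*(311 + F) (v(F) = (311 + F)*(2*F) = 2*F*(311 + F))
-51661/v(y(h(5))) = -51661*(-1/(12*(311 - 6))) = -51661/(2*(-6)*305) = -51661/(-3660) = -51661*(-1/3660) = 51661/3660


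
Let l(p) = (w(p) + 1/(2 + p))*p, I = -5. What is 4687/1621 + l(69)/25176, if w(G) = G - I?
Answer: 2988586749/965843672 ≈ 3.0943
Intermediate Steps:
w(G) = 5 + G (w(G) = G - 1*(-5) = G + 5 = 5 + G)
l(p) = p*(5 + p + 1/(2 + p)) (l(p) = ((5 + p) + 1/(2 + p))*p = (5 + p + 1/(2 + p))*p = p*(5 + p + 1/(2 + p)))
4687/1621 + l(69)/25176 = 4687/1621 + (69*(11 + 69² + 7*69)/(2 + 69))/25176 = 4687*(1/1621) + (69*(11 + 4761 + 483)/71)*(1/25176) = 4687/1621 + (69*(1/71)*5255)*(1/25176) = 4687/1621 + (362595/71)*(1/25176) = 4687/1621 + 120865/595832 = 2988586749/965843672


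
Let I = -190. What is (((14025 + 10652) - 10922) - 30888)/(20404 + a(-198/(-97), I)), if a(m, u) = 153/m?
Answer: -125642/150179 ≈ -0.83661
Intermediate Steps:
(((14025 + 10652) - 10922) - 30888)/(20404 + a(-198/(-97), I)) = (((14025 + 10652) - 10922) - 30888)/(20404 + 153/((-198/(-97)))) = ((24677 - 10922) - 30888)/(20404 + 153/((-198*(-1/97)))) = (13755 - 30888)/(20404 + 153/(198/97)) = -17133/(20404 + 153*(97/198)) = -17133/(20404 + 1649/22) = -17133/450537/22 = -17133*22/450537 = -125642/150179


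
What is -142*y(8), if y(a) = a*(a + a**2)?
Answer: -81792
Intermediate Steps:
-142*y(8) = -142*8**2*(1 + 8) = -9088*9 = -142*576 = -81792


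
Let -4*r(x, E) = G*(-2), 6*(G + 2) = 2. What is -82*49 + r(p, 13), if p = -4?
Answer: -24113/6 ≈ -4018.8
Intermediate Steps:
G = -5/3 (G = -2 + (1/6)*2 = -2 + 1/3 = -5/3 ≈ -1.6667)
r(x, E) = -5/6 (r(x, E) = -(-5)*(-2)/12 = -1/4*10/3 = -5/6)
-82*49 + r(p, 13) = -82*49 - 5/6 = -4018 - 5/6 = -24113/6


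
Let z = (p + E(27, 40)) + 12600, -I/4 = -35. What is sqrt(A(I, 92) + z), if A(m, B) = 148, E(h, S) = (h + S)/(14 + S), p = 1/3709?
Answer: sqrt(56825466269190)/66762 ≈ 112.91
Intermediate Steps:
p = 1/3709 ≈ 0.00026961
I = 140 (I = -4*(-35) = 140)
E(h, S) = (S + h)/(14 + S)
z = 2523852157/200286 (z = (1/3709 + (40 + 27)/(14 + 40)) + 12600 = (1/3709 + 67/54) + 12600 = 248557/200286 + 12600 = 2523852157/200286 ≈ 12601.)
sqrt(A(I, 92) + z) = sqrt(148 + 2523852157/200286) = sqrt(2553494485/200286) = sqrt(56825466269190)/66762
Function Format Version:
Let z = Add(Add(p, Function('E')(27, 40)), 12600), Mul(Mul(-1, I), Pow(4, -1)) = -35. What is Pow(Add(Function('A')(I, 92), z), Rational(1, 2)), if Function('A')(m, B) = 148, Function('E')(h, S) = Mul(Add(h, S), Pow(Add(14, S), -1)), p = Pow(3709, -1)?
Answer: Mul(Rational(1, 66762), Pow(56825466269190, Rational(1, 2))) ≈ 112.91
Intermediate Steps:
p = Rational(1, 3709) ≈ 0.00026961
I = 140 (I = Mul(-4, -35) = 140)
Function('E')(h, S) = Mul(Pow(Add(14, S), -1), Add(S, h)) (Function('E')(h, S) = Mul(Add(S, h), Pow(Add(14, S), -1)) = Mul(Pow(Add(14, S), -1), Add(S, h)))
z = Rational(2523852157, 200286) (z = Add(Add(Rational(1, 3709), Mul(Pow(Add(14, 40), -1), Add(40, 27))), 12600) = Add(Add(Rational(1, 3709), Mul(Pow(54, -1), 67)), 12600) = Add(Add(Rational(1, 3709), Mul(Rational(1, 54), 67)), 12600) = Add(Add(Rational(1, 3709), Rational(67, 54)), 12600) = Add(Rational(248557, 200286), 12600) = Rational(2523852157, 200286) ≈ 12601.)
Pow(Add(Function('A')(I, 92), z), Rational(1, 2)) = Pow(Add(148, Rational(2523852157, 200286)), Rational(1, 2)) = Pow(Rational(2553494485, 200286), Rational(1, 2)) = Mul(Rational(1, 66762), Pow(56825466269190, Rational(1, 2)))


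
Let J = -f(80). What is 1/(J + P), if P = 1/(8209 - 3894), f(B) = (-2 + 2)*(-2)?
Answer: 4315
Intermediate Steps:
f(B) = 0 (f(B) = 0*(-2) = 0)
P = 1/4315 ≈ 0.00023175
J = 0 (J = -1*0 = 0)
1/(J + P) = 1/(0 + 1/4315) = 1/(1/4315) = 4315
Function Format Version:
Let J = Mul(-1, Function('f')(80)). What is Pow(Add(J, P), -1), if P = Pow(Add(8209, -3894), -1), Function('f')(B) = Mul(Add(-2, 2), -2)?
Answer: 4315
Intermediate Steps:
Function('f')(B) = 0 (Function('f')(B) = Mul(0, -2) = 0)
P = Rational(1, 4315) (P = Pow(4315, -1) = Rational(1, 4315) ≈ 0.00023175)
J = 0 (J = Mul(-1, 0) = 0)
Pow(Add(J, P), -1) = Pow(Add(0, Rational(1, 4315)), -1) = Pow(Rational(1, 4315), -1) = 4315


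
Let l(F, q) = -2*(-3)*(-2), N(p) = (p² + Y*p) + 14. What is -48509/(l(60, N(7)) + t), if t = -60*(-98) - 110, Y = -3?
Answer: -48509/5758 ≈ -8.4246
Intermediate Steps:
N(p) = 14 + p² - 3*p (N(p) = (p² - 3*p) + 14 = 14 + p² - 3*p)
l(F, q) = -12 (l(F, q) = 6*(-2) = -12)
t = 5770 (t = 5880 - 110 = 5770)
-48509/(l(60, N(7)) + t) = -48509/(-12 + 5770) = -48509/5758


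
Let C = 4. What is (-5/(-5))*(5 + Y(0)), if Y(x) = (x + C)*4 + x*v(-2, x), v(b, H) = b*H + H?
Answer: 21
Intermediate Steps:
v(b, H) = H + H*b (v(b, H) = H*b + H = H + H*b)
Y(x) = 16 - x² + 4*x (Y(x) = (x + 4)*4 + x*(x*(1 - 2)) = (4 + x)*4 + x*(x*(-1)) = (16 + 4*x) + x*(-x) = (16 + 4*x) - x² = 16 - x² + 4*x)
(-5/(-5))*(5 + Y(0)) = (-5/(-5))*(5 + (16 - 1*0² + 4*0)) = (-5*(-⅕))*(5 + (16 - 1*0 + 0)) = 1*(5 + (16 + 0 + 0)) = 1*(5 + 16) = 1*21 = 21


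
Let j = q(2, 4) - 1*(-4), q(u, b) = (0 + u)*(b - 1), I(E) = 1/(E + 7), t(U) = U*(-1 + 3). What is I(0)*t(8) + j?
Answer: 86/7 ≈ 12.286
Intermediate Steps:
t(U) = 2*U (t(U) = U*2 = 2*U)
I(E) = 1/(7 + E)
q(u, b) = u*(-1 + b)
j = 10 (j = 2*(-1 + 4) - 1*(-4) = 2*3 + 4 = 6 + 4 = 10)
I(0)*t(8) + j = (2*8)/(7 + 0) + 10 = 16/7 + 10 = 86/7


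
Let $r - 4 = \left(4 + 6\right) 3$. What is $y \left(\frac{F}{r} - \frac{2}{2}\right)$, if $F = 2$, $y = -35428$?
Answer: $33344$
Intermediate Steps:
$r = 34$ ($r = 4 + \left(4 + 6\right) 3 = 4 + 10 \cdot 3 = 4 + 30 = 34$)
$y \left(\frac{F}{r} - \frac{2}{2}\right) = - 35428 \left(\frac{2}{34} - \frac{2}{2}\right) = - 35428 \left(2 \cdot \frac{1}{34} - 1\right) = - 35428 \left(\frac{1}{17} - 1\right) = \left(-35428\right) \left(- \frac{16}{17}\right) = 33344$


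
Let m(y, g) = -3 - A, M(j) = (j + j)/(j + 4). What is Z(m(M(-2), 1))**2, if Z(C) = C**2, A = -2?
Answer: 1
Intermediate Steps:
M(j) = 2*j/(4 + j) (M(j) = (2*j)/(4 + j) = 2*j/(4 + j))
m(y, g) = -1 (m(y, g) = -3 - 1*(-2) = -3 + 2 = -1)
Z(m(M(-2), 1))**2 = ((-1)**2)**2 = 1**2 = 1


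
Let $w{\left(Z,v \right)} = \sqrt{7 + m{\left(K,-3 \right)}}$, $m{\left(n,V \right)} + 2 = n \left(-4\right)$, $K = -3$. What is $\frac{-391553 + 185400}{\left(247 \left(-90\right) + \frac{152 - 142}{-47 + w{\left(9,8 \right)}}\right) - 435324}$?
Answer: $\frac{103381486665107}{229454021606366} - \frac{1030765 \sqrt{17}}{229454021606366} \approx 0.45055$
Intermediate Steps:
$m{\left(n,V \right)} = -2 - 4 n$ ($m{\left(n,V \right)} = -2 + n \left(-4\right) = -2 - 4 n$)
$w{\left(Z,v \right)} = \sqrt{17}$ ($w{\left(Z,v \right)} = \sqrt{7 - -10} = \sqrt{7 + \left(-2 + 12\right)} = \sqrt{7 + 10} = \sqrt{17}$)
$\frac{-391553 + 185400}{\left(247 \left(-90\right) + \frac{152 - 142}{-47 + w{\left(9,8 \right)}}\right) - 435324} = \frac{-391553 + 185400}{\left(247 \left(-90\right) + \frac{152 - 142}{-47 + \sqrt{17}}\right) - 435324} = - \frac{206153}{\left(-22230 + \frac{10}{-47 + \sqrt{17}}\right) - 435324} = - \frac{206153}{-457554 + \frac{10}{-47 + \sqrt{17}}}$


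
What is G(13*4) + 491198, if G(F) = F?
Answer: 491250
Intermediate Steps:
G(13*4) + 491198 = 13*4 + 491198 = 52 + 491198 = 491250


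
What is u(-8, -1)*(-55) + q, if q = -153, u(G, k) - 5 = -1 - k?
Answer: -428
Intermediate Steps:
u(G, k) = 4 - k (u(G, k) = 5 + (-1 - k) = 4 - k)
u(-8, -1)*(-55) + q = (4 - 1*(-1))*(-55) - 153 = (4 + 1)*(-55) - 153 = 5*(-55) - 153 = -275 - 153 = -428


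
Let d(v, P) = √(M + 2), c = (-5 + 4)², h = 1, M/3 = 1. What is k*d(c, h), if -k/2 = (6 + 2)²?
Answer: -128*√5 ≈ -286.22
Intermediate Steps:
M = 3 (M = 3*1 = 3)
c = 1 (c = (-1)² = 1)
d(v, P) = √5 (d(v, P) = √(3 + 2) = √5)
k = -128 (k = -2*(6 + 2)² = -2*8² = -2*64 = -128)
k*d(c, h) = -128*√5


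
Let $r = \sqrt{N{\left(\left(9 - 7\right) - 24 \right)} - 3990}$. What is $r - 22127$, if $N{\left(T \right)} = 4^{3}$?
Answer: $-22127 + i \sqrt{3926} \approx -22127.0 + 62.658 i$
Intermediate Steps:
$N{\left(T \right)} = 64$
$r = i \sqrt{3926}$ ($r = \sqrt{64 - 3990} = \sqrt{-3926} = i \sqrt{3926} \approx 62.658 i$)
$r - 22127 = i \sqrt{3926} - 22127 = -22127 + i \sqrt{3926}$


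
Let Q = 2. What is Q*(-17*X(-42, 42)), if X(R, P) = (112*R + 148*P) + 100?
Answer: -54808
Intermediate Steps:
X(R, P) = 100 + 112*R + 148*P
Q*(-17*X(-42, 42)) = 2*(-17*(100 + 112*(-42) + 148*42)) = 2*(-17*(100 - 4704 + 6216)) = 2*(-17*1612) = 2*(-27404) = -54808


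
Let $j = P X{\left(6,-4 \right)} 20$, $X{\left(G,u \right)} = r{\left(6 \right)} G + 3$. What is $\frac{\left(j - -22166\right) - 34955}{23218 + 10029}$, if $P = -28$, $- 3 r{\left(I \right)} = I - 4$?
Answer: $- \frac{12229}{33247} \approx -0.36782$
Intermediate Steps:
$r{\left(I \right)} = \frac{4}{3} - \frac{I}{3}$ ($r{\left(I \right)} = - \frac{I - 4}{3} = - \frac{-4 + I}{3} = \frac{4}{3} - \frac{I}{3}$)
$X{\left(G,u \right)} = 3 - \frac{2 G}{3}$ ($X{\left(G,u \right)} = \left(\frac{4}{3} - 2\right) G + 3 = - \frac{2 G}{3} + 3 = 3 - \frac{2 G}{3}$)
$j = 560$ ($j = - 28 \left(3 - 4\right) 20 = \left(-28\right) \left(-1\right) 20 = 28 \cdot 20 = 560$)
$\frac{\left(j - -22166\right) - 34955}{23218 + 10029} = \frac{\left(560 - -22166\right) - 34955}{23218 + 10029} = \frac{\left(560 + 22166\right) - 34955}{33247} = \left(22726 - 34955\right) \frac{1}{33247} = \left(-12229\right) \frac{1}{33247} = - \frac{12229}{33247}$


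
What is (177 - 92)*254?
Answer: 21590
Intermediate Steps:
(177 - 92)*254 = 85*254 = 21590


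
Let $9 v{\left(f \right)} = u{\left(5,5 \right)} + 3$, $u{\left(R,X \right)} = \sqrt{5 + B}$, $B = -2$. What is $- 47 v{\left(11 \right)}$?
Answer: $- \frac{47}{3} - \frac{47 \sqrt{3}}{9} \approx -24.712$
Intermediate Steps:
$u{\left(R,X \right)} = \sqrt{3}$ ($u{\left(R,X \right)} = \sqrt{5 - 2} = \sqrt{3}$)
$v{\left(f \right)} = \frac{1}{3} + \frac{\sqrt{3}}{9}$ ($v{\left(f \right)} = \frac{\sqrt{3} + 3}{9} = \frac{3 + \sqrt{3}}{9} = \frac{1}{3} + \frac{\sqrt{3}}{9}$)
$- 47 v{\left(11 \right)} = - 47 \left(\frac{1}{3} + \frac{\sqrt{3}}{9}\right) = - \frac{47}{3} - \frac{47 \sqrt{3}}{9}$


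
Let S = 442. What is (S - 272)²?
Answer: 28900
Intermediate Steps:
(S - 272)² = (442 - 272)² = 170² = 28900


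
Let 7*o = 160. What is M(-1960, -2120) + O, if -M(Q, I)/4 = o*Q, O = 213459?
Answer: 392659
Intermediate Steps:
o = 160/7 (o = (1/7)*160 = 160/7 ≈ 22.857)
M(Q, I) = -640*Q/7
M(-1960, -2120) + O = -640/7*(-1960) + 213459 = 179200 + 213459 = 392659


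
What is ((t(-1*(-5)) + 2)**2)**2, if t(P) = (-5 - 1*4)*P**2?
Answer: 2472973441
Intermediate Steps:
t(P) = -9*P**2 (t(P) = (-5 - 4)*P**2 = -9*P**2)
((t(-1*(-5)) + 2)**2)**2 = ((-9*(-1*(-5))**2 + 2)**2)**2 = ((-9*5**2 + 2)**2)**2 = ((-9*25 + 2)**2)**2 = ((-225 + 2)**2)**2 = ((-223)**2)**2 = 49729**2 = 2472973441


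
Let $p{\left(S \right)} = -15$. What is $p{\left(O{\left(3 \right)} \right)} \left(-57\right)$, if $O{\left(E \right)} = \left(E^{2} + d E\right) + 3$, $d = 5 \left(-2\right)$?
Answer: $855$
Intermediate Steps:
$d = -10$
$O{\left(E \right)} = 3 + E^{2} - 10 E$ ($O{\left(E \right)} = \left(E^{2} - 10 E\right) + 3 = 3 + E^{2} - 10 E$)
$p{\left(O{\left(3 \right)} \right)} \left(-57\right) = \left(-15\right) \left(-57\right) = 855$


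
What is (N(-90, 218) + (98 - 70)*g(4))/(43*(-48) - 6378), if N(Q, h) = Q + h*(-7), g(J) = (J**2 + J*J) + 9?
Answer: 26/469 ≈ 0.055437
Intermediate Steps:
g(J) = 9 + 2*J**2 (g(J) = (J**2 + J**2) + 9 = 2*J**2 + 9 = 9 + 2*J**2)
N(Q, h) = Q - 7*h
(N(-90, 218) + (98 - 70)*g(4))/(43*(-48) - 6378) = ((-90 - 7*218) + (98 - 70)*(9 + 2*4**2))/(43*(-48) - 6378) = ((-90 - 1526) + 28*(9 + 2*16))/(-2064 - 6378) = (-1616 + 28*(9 + 32))/(-8442) = (-1616 + 28*41)*(-1/8442) = (-1616 + 1148)*(-1/8442) = -468*(-1/8442) = 26/469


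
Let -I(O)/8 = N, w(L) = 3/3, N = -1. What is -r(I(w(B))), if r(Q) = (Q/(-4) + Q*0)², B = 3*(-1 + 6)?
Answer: -4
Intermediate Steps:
B = 15 (B = 3*5 = 15)
w(L) = 1 (w(L) = 3*(⅓) = 1)
I(O) = 8 (I(O) = -8*(-1) = 8)
r(Q) = Q²/16 (r(Q) = (Q*(-¼) + 0)² = (-Q/4 + 0)² = (-Q/4)² = Q²/16)
-r(I(w(B))) = -8²/16 = -64/16 = -1*4 = -4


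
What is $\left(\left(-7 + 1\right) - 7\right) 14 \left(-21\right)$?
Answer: $3822$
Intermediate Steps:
$\left(\left(-7 + 1\right) - 7\right) 14 \left(-21\right) = \left(-6 - 7\right) 14 \left(-21\right) = \left(-13\right) 14 \left(-21\right) = \left(-182\right) \left(-21\right) = 3822$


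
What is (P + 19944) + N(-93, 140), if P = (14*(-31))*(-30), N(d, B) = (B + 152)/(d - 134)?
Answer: 7482536/227 ≈ 32963.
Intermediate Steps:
N(d, B) = (152 + B)/(-134 + d)
P = 13020 (P = -434*(-30) = 13020)
(P + 19944) + N(-93, 140) = (13020 + 19944) + (152 + 140)/(-134 - 93) = 32964 + 292/(-227) = 32964 - 1/227*292 = 32964 - 292/227 = 7482536/227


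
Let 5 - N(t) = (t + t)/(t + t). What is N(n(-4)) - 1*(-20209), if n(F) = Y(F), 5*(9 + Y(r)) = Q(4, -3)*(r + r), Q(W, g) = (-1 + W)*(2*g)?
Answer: 20213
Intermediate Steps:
Q(W, g) = 2*g*(-1 + W)
Y(r) = -9 - 36*r/5 (Y(r) = -9 + ((2*(-3)*(-1 + 4))*(r + r))/5 = -9 + ((2*(-3)*3)*(2*r))/5 = -9 + (-36*r)/5 = -9 - 36*r/5)
n(F) = -9 - 36*F/5
N(t) = 4 (N(t) = 5 - (t + t)/(t + t) = 5 - 2*t/(2*t) = 5 - 2*t*1/(2*t) = 5 - 1*1 = 5 - 1 = 4)
N(n(-4)) - 1*(-20209) = 4 - 1*(-20209) = 4 + 20209 = 20213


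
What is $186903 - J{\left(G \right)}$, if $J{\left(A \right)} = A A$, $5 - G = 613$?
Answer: $-182761$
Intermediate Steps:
$G = -608$ ($G = 5 - 613 = -608$)
$J{\left(A \right)} = A^{2}$
$186903 - J{\left(G \right)} = 186903 - \left(-608\right)^{2} = 186903 - 369664 = -182761$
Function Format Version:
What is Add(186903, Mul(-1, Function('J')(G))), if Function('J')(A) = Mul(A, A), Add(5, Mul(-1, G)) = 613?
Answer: -182761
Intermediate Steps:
G = -608 (G = Add(5, Mul(-1, 613)) = Add(5, -613) = -608)
Function('J')(A) = Pow(A, 2)
Add(186903, Mul(-1, Function('J')(G))) = Add(186903, Mul(-1, Pow(-608, 2))) = Add(186903, Mul(-1, 369664)) = Add(186903, -369664) = -182761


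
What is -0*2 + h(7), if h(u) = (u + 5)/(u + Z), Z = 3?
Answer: 6/5 ≈ 1.2000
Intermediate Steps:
h(u) = (5 + u)/(3 + u) (h(u) = (u + 5)/(u + 3) = (5 + u)/(3 + u))
-0*2 + h(7) = -0*2 + (5 + 7)/(3 + 7) = -158*0 + 12/10 = 0 + (⅒)*12 = 0 + 6/5 = 6/5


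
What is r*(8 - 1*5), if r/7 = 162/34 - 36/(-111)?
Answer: 67221/629 ≈ 106.87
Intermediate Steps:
r = 22407/629 (r = 7*(162/34 - 36/(-111)) = 7*(162*(1/34) - 36*(-1/111)) = 7*(81/17 + 12/37) = 7*(3201/629) = 22407/629 ≈ 35.623)
r*(8 - 1*5) = 22407*(8 - 1*5)/629 = 22407*(8 - 5)/629 = (22407/629)*3 = 67221/629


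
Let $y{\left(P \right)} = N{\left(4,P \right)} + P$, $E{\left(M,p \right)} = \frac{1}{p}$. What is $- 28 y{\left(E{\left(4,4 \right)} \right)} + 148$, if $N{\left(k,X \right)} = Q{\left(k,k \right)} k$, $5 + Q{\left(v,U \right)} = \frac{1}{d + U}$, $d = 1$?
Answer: $\frac{3393}{5} \approx 678.6$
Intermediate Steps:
$Q{\left(v,U \right)} = -5 + \frac{1}{1 + U}$
$N{\left(k,X \right)} = \frac{k \left(-4 - 5 k\right)}{1 + k}$ ($N{\left(k,X \right)} = \frac{-4 - 5 k}{1 + k} k = \frac{k \left(-4 - 5 k\right)}{1 + k}$)
$y{\left(P \right)} = - \frac{96}{5} + P$ ($y{\left(P \right)} = \left(-1\right) 4 \frac{1}{1 + 4} \left(4 + 5 \cdot 4\right) + P = \left(-1\right) 4 \cdot \frac{1}{5} \left(4 + 20\right) + P = \left(-1\right) 4 \cdot \frac{1}{5} \cdot 24 + P = - \frac{96}{5} + P$)
$- 28 y{\left(E{\left(4,4 \right)} \right)} + 148 = - 28 \left(- \frac{96}{5} + \frac{1}{4}\right) + 148 = \left(-28\right) \left(- \frac{379}{20}\right) + 148 = \frac{2653}{5} + 148 = \frac{3393}{5}$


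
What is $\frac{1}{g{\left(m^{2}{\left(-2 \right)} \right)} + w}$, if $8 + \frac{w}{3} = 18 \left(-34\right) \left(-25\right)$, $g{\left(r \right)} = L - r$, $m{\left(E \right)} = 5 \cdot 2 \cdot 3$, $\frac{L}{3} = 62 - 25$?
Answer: $\frac{1}{45087} \approx 2.2179 \cdot 10^{-5}$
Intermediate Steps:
$L = 111$ ($L = 3 \left(62 - 25\right) = 3 \cdot 37 = 111$)
$m{\left(E \right)} = 30$ ($m{\left(E \right)} = 10 \cdot 3 = 30$)
$g{\left(r \right)} = 111 - r$
$w = 45876$ ($w = -24 + 3 \cdot 18 \left(-34\right) \left(-25\right) = -24 + 3 \left(\left(-612\right) \left(-25\right)\right) = -24 + 3 \cdot 15300 = -24 + 45900 = 45876$)
$\frac{1}{g{\left(m^{2}{\left(-2 \right)} \right)} + w} = \frac{1}{\left(111 - 30^{2}\right) + 45876} = \frac{1}{\left(111 - 900\right) + 45876} = \frac{1}{-789 + 45876} = \frac{1}{45087}$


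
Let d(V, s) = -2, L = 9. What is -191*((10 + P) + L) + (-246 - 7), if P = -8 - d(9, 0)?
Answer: -2736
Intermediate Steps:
P = -6 (P = -8 - 1*(-2) = -8 + 2 = -6)
-191*((10 + P) + L) + (-246 - 7) = -191*((10 - 6) + 9) + (-246 - 7) = -191*(4 + 9) - 253 = -191*13 - 253 = -2483 - 253 = -2736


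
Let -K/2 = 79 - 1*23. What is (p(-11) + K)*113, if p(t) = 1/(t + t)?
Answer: -278545/22 ≈ -12661.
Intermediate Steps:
p(t) = 1/(2*t)
K = -112 (K = -2*(79 - 1*23) = -2*(79 - 23) = -2*56 = -112)
(p(-11) + K)*113 = ((½)/(-11) - 112)*113 = ((½)*(-1/11) - 112)*113 = (-1/22 - 112)*113 = -2465/22*113 = -278545/22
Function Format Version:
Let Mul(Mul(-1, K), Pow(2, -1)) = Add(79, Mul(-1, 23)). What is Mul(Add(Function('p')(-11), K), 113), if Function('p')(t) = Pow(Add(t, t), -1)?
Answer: Rational(-278545, 22) ≈ -12661.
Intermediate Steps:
Function('p')(t) = Mul(Rational(1, 2), Pow(t, -1)) (Function('p')(t) = Pow(Mul(2, t), -1) = Mul(Rational(1, 2), Pow(t, -1)))
K = -112 (K = Mul(-2, Add(79, Mul(-1, 23))) = Mul(-2, Add(79, -23)) = Mul(-2, 56) = -112)
Mul(Add(Function('p')(-11), K), 113) = Mul(Add(Mul(Rational(1, 2), Pow(-11, -1)), -112), 113) = Mul(Add(Mul(Rational(1, 2), Rational(-1, 11)), -112), 113) = Mul(Add(Rational(-1, 22), -112), 113) = Mul(Rational(-2465, 22), 113) = Rational(-278545, 22)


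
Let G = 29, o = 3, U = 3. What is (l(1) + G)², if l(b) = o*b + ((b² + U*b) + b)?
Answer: 1369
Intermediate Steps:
l(b) = b² + 7*b (l(b) = 3*b + ((b² + 3*b) + b) = 3*b + (b² + 4*b) = b² + 7*b)
(l(1) + G)² = (1*(7 + 1) + 29)² = (1*8 + 29)² = (8 + 29)² = 37² = 1369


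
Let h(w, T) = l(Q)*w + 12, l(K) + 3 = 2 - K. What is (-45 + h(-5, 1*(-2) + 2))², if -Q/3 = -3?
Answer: 289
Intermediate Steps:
Q = 9 (Q = -3*(-3) = 9)
l(K) = -1 - K (l(K) = -3 + (2 - K) = -1 - K)
h(w, T) = 12 - 10*w (h(w, T) = (-1 - 1*9)*w + 12 = (-1 - 9)*w + 12 = -10*w + 12 = 12 - 10*w)
(-45 + h(-5, 1*(-2) + 2))² = (-45 + (12 - 10*(-5)))² = (-45 + (12 + 50))² = (-45 + 62)² = 17² = 289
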